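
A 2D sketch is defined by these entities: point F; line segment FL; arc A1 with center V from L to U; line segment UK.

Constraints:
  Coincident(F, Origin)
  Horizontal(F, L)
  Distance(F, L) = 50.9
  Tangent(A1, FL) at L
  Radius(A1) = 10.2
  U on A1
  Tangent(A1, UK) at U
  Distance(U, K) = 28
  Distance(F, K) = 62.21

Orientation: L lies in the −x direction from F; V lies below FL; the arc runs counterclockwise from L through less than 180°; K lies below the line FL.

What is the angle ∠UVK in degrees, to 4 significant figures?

69.98°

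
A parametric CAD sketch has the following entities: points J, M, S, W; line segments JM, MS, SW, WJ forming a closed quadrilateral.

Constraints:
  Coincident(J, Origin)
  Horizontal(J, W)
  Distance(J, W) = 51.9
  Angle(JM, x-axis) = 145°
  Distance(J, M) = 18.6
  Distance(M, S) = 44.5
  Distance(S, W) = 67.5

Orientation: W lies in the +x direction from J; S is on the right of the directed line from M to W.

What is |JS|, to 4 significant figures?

33.78

Checks: |MS| = 44.50 ✓; |SW| = 67.50 ✓.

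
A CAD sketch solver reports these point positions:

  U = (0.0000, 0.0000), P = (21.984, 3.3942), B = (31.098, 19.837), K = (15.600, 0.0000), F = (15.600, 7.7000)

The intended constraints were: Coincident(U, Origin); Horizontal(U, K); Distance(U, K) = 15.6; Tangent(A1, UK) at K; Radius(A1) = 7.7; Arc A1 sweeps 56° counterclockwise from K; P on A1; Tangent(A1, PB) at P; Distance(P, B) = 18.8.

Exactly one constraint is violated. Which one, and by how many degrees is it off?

Tangent(A1, PB) at P — off by 5.00°.

U = (0.00, 0.00) ✓; U.y = 0.00, K.y = 0.00 ✓; |UK| = 15.60 ✓; ∠(FK, KU) = 90.00° ✓; |FK| = 7.700 ✓; bearing(F→P) − bearing(F→K) = 56.00° ✓; |FP| = 7.700 ✓; ∠(FP, PB) = 85.00° ✗; |PB| = 18.80 ✓.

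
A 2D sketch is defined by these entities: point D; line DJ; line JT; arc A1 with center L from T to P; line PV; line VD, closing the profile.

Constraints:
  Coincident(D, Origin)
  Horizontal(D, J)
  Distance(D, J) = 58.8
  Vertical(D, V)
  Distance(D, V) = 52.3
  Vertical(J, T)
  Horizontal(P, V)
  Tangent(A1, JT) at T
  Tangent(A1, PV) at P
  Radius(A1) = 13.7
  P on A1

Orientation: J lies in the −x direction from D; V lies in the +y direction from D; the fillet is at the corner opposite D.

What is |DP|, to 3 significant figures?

69.1

D is at the origin; D and J share the same y with |DJ| = 58.8 and J on the −x side, so J = (-58.8, 0.00). D and V share the same x with |DV| = 52.3 and V on the +y side, so V = (0.00, 52.3). The virtual corner opposite D is at (-58.8, 52.3). Since A1 is tangent to JT there, LT ⟂ JT and since A1 is tangent to PV there, LP ⟂ PV, with radius 13.7, so the center L sits 13.7 in from both sides at L = (-45.1, 38.6). That places the tangent points at T = (-58.8, 38.6) on JT and P = (-45.1, 52.3) on PV. Then |DP| = |P − D| = 69.1.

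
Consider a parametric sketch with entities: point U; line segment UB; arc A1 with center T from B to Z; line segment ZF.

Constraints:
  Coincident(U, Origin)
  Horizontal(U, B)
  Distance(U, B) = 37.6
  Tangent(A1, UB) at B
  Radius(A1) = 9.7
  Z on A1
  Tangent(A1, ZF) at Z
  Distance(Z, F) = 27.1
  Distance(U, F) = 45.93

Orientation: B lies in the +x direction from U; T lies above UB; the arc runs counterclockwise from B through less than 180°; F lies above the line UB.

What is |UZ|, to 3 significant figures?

47.8

Checks: |TZ| = 9.700 ✓; ∠(TZ, ZF) = 90.00° ✓; |ZF| = 27.10 ✓; |UF| = 45.93 ✓.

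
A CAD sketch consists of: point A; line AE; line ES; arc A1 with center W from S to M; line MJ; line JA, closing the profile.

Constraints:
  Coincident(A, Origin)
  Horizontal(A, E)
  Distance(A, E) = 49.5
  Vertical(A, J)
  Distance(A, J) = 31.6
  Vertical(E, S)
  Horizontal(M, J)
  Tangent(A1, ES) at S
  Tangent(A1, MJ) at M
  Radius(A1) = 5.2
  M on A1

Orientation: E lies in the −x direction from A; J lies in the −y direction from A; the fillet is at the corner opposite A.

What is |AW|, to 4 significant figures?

51.57

AJ is vertical with |AJ| = 31.6 and J on the −y side, so J = (0.000, -31.60). The virtual corner opposite A is at (-49.50, -31.60). Tangency of A1 to ES means the radius WS is perpendicular to ES and since A1 is tangent to MJ there, WM ⟂ MJ, with radius 5.2, so the center W sits 5.2 in from both sides at W = (-44.30, -26.40). Then |AW| = |W − A| = 51.57.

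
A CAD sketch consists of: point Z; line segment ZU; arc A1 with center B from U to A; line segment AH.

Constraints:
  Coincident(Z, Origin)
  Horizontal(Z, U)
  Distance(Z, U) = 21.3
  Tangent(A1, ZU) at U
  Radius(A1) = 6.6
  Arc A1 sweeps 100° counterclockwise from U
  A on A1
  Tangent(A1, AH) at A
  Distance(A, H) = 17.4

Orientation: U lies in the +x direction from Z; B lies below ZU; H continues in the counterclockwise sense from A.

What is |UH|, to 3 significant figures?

25.1

Z is at the origin; ZU is horizontal with |ZU| = 21.3 and U on the +x side, so U = (21.3, 0.00). A1 meets ZU tangentially, so BU is at right angles to ZU, so B = U + (0, -6.6) = (21.3, -6.60). On A1, U sits at bearing 90° from B; a 100° counterclockwise sweep puts A at bearing 190°, so A = B + 6.6·(cos 190°, sin 190°) = (14.8, -7.75). The tangent condition forces BA to be normal to AH, so AH runs along (−sin 190°, cos 190°); with |AH| = 17.4, H = (17.8, -24.9). Then |UH| = |H − U| = 25.1.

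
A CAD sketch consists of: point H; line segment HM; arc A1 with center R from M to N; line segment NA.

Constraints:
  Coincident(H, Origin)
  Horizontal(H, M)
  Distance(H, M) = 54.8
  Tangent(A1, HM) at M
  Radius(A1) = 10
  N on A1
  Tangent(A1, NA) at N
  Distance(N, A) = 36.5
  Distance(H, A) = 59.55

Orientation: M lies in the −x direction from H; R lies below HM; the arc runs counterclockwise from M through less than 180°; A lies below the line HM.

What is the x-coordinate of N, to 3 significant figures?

-62.5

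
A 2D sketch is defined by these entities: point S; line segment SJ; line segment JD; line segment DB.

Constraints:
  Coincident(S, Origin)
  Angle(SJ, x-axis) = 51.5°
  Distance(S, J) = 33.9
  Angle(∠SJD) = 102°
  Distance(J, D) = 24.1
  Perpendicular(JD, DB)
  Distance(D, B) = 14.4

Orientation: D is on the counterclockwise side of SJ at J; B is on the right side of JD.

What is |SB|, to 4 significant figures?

56.85

∠SJD = 102.0°, so JD runs at 51.5° + (180° − 102.0°) = 129.5° from the x-axis; with |JD| = 24.1, D = J + 24.1·(cos 129.5°, sin 129.5°) = (5.774, 45.13). The perpendicularity gives DB at right angles to JD; with |DB| = 14.4 on the right of JD, B = D + 14.4·(0.7716, 0.6361) = (16.89, 54.29). Then |SB| = |B − S| = 56.85.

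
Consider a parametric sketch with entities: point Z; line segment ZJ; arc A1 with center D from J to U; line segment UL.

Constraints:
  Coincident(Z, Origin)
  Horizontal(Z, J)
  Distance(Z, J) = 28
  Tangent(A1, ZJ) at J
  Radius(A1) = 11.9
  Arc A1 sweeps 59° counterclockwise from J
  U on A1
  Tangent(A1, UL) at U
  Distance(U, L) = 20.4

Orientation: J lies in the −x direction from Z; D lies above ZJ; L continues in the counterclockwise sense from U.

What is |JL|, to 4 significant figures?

31.14

Z is at the origin; ZJ is horizontal with |ZJ| = 28.0 and J on the −x side, so J = (-28.00, 0.000). The tangent condition forces DJ to be normal to ZJ, so D = J + (0, 11.9) = (-28.00, 11.90). On A1, J sits at bearing -90° from D; a 59° counterclockwise sweep puts U at bearing -31°, so U = D + 11.9·(cos -31°, sin -31°) = (-17.80, 5.771). The tangent condition forces DU to be normal to UL, so UL runs along (−sin -31°, cos -31°); with |UL| = 20.4, L = (-7.293, 23.26). Then |JL| = |L − J| = 31.14.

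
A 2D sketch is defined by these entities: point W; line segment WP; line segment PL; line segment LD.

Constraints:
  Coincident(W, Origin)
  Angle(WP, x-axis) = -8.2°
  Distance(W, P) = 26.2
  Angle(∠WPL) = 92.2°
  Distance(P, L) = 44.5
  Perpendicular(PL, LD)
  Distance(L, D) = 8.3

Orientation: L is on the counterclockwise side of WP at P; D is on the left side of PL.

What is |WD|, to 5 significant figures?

48.893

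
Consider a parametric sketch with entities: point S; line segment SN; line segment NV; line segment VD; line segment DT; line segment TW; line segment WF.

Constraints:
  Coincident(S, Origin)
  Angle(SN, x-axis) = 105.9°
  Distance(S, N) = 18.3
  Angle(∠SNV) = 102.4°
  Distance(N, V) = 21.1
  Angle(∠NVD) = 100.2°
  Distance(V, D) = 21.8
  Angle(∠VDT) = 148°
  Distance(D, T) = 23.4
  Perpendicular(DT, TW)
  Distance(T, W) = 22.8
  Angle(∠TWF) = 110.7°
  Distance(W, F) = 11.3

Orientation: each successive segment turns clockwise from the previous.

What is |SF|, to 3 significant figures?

5.59

The perpendicularity gives TW at right angles to DT, so TW runs at -174°; with |TW| = 22.8, W = (7.13, -15.3). ∠TWF = 110.7° gives WF at 117° from the x-axis; with |WF| = 11.3, F = (1.97, -5.24). Then |SF| = |F − S| = 5.59.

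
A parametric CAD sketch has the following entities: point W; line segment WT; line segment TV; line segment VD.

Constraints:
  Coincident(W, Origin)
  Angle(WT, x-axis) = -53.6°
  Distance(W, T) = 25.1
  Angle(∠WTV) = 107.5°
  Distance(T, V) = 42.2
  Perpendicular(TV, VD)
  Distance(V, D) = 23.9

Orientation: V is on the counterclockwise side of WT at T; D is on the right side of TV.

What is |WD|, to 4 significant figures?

69.02

∠WTV = 107.5°, so TV runs at -53.6° + (180° − 107.5°) = 18.90° from the x-axis; with |TV| = 42.2, V = T + 42.2·(cos 18.90°, sin 18.90°) = (54.82, -6.534). TV ⟂ VD; with |VD| = 23.9 on the right of TV, D = V + 23.9·(0.3239, -0.9461) = (62.56, -29.14). Then |WD| = |D − W| = 69.02.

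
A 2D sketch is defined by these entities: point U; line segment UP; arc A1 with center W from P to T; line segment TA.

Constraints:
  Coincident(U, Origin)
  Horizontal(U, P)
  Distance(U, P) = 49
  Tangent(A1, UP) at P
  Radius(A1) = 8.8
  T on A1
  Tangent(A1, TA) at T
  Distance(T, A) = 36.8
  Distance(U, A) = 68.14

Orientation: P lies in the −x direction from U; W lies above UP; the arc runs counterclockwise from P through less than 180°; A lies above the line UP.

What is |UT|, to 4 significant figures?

41.95

U is at the origin; UP is horizontal with |UP| = 49.0 and P on the −x side, so P = (-49.00, 0.000). Since A1 is tangent to UP there, WP ⟂ UP, so W = P + (0, 8.8) = (-49.00, 8.800). Since WT ⟂ TA (tangency), |WA| = √(8.8² + 36.8²) = 37.84 regardless of where T sits on A1. So A lies on both circle(U, 68.14) and circle(W, 37.84); the above-UP intersection is A = (-49.68, 46.63). T is the foot of the tangent from A: T = (-40.48, 11.00).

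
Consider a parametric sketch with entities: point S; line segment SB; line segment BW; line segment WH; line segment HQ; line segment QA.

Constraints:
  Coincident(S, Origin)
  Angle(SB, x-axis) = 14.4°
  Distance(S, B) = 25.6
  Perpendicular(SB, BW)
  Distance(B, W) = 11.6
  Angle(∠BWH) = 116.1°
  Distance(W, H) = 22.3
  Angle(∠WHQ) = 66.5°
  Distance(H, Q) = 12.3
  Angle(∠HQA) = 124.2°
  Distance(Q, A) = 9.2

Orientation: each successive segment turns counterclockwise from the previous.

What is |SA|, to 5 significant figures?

12.899

∠WHQ = 66.5° gives HQ at -78.200° from the x-axis; with |HQ| = 12.3, Q = (2.5896, 10.084). ∠HQA = 124.2° gives QA at -22.400° from the x-axis; with |QA| = 9.2, A = (11.095, 6.5783). Then |SA| = |A − S| = 12.899.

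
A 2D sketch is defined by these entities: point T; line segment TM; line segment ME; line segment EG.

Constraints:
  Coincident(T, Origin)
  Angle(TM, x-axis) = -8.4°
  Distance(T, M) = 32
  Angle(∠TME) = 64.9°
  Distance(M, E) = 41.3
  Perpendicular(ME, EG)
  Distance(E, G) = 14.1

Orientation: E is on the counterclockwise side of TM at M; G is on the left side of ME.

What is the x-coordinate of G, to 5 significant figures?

6.2834

T is at the origin; TM runs at -8.4° with length 32.0, so M = 32.0·(cos -8.4°, sin -8.4°) = (31.657, -4.6747). ∠TME = 64.9°, so ME runs at -8.4° + (180° − 64.9°) = 106.70° from the x-axis; with |ME| = 41.3, E = M + 41.3·(cos 106.70°, sin 106.70°) = (19.789, 34.883). ME ⟂ EG; with |EG| = 14.1 on the left of ME, G = E + 14.1·(-0.95782, -0.28736) = (6.2834, 30.832). So G.x = 6.2834.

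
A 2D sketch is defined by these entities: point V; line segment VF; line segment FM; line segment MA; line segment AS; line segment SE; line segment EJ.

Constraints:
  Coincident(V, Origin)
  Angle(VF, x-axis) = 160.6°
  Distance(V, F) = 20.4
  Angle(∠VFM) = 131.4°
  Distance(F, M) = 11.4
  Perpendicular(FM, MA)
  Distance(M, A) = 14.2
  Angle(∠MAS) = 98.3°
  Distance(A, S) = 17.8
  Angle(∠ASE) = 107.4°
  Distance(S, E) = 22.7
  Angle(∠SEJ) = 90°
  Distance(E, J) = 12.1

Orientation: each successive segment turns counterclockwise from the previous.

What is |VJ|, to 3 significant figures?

25.6

V is at the origin; VF runs at 160.6° with length 20.4, so F = (-19.2, 6.78). ∠VFM = 131.4° gives FM at -151° from the x-axis; with |FM| = 11.4, M = (-29.2, 1.21). FM is perpendicular to MA, so MA runs at -60.8°; with |MA| = 14.2, A = (-22.3, -11.2). ∠MAS = 98.3° gives AS at 20.9° from the x-axis; with |AS| = 17.8, S = (-5.64, -4.83). ∠ASE = 107.4° gives SE at 93.5° from the x-axis; with |SE| = 22.7, E = (-7.02, 17.8). ∠SEJ = 90.0° gives EJ at -176° from the x-axis; with |EJ| = 12.1, J = (-19.1, 17.1). Then |VJ| = |J − V| = 25.6.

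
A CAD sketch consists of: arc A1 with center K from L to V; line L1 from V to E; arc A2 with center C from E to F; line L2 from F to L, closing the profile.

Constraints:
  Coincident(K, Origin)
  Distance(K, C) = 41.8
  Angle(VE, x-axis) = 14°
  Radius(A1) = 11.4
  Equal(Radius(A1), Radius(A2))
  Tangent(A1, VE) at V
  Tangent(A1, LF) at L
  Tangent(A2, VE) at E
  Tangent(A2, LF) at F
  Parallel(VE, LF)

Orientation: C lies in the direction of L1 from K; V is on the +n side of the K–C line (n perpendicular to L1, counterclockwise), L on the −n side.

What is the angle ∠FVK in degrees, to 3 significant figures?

61.4°

The slot axis is L1's direction at 14.0°, so u = (cos 14.0°, sin 14.0°) = (0.970, 0.242) and n = (−sin 14.0°, cos 14.0°) = (-0.242, 0.970). K is at the origin and C lies 41.8 along u from K, so C = 41.8·u = (40.6, 10.1). Tangency of A1 to both parallel lines with radius 11.4 puts V and L at K ± 11.4·n: V = (-2.76, 11.1), L = (2.76, -11.1). Equal radii place E and F the same way about C: E = C + 11.4·n = (37.8, 21.2), F = C − 11.4·n = (43.3, -0.949). Then cos ∠FVK = VF·VK / (|VF||VK|), giving 61.4°.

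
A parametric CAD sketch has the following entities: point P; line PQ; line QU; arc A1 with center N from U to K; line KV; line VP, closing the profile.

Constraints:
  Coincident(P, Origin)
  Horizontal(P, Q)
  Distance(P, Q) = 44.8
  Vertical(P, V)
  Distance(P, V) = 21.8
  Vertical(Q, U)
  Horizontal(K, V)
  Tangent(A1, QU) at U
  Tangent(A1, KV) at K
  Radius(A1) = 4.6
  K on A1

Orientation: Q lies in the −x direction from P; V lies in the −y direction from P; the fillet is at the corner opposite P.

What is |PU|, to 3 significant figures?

48.0

P is at the origin; P and Q share the same y with |PQ| = 44.8 and Q on the −x side, so Q = (-44.8, 0.00). PV is vertical with |PV| = 21.8 and V on the −y side, so V = (0.00, -21.8). The virtual corner opposite P is at (-44.8, -21.8). The tangent condition forces NU to be normal to QU and A1 meets KV tangentially, so NK is at right angles to KV, with radius 4.6, so the center N sits 4.6 in from both sides at N = (-40.2, -17.2). That places the tangent points at U = (-44.8, -17.2) on QU and K = (-40.2, -21.8) on KV. Then |PU| = |U − P| = 48.0.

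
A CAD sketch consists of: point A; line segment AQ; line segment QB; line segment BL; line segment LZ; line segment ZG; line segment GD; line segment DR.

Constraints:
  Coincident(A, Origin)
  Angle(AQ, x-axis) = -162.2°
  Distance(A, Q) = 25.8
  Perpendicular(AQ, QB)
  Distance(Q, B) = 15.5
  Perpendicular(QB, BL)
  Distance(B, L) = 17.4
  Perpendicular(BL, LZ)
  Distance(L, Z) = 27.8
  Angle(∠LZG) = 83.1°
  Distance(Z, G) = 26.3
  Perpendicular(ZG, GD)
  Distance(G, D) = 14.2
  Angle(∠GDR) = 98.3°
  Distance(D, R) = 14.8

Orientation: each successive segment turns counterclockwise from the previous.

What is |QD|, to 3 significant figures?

8.58

A is at the origin; AQ runs at -162.2° with length 25.8, so Q = (-24.6, -7.89). The perpendicularity gives QB at right angles to AQ, so QB runs at -72.2°; with |QB| = 15.5, B = (-19.8, -22.6). QB ⟂ BL, so BL runs at 17.8°; with |BL| = 17.4, L = (-3.26, -17.3). BL is perpendicular to LZ, so LZ runs at 108°; with |LZ| = 27.8, Z = (-11.8, 9.14). ∠LZG = 83.1° gives ZG at -155° from the x-axis; with |ZG| = 26.3, G = (-35.7, -1.85). ZG ⟂ GD, so GD runs at -65.3°; with |GD| = 14.2, D = (-29.7, -14.7). Then |QD| = |D − Q| = 8.58.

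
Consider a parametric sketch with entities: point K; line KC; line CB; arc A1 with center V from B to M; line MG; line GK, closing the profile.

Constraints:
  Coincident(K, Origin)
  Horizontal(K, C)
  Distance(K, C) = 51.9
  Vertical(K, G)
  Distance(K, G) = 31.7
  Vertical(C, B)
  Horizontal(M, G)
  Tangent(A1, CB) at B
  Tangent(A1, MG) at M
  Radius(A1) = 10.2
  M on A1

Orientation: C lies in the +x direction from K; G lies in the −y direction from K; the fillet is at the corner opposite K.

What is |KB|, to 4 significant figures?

56.18

K is at the origin; K and C share the same y with |KC| = 51.9 and C on the +x side, so C = (51.90, 0.000). KG is vertical with |KG| = 31.7 and G on the −y side, so G = (0.000, -31.70). The virtual corner opposite K is at (51.90, -31.70). A1 meets CB tangentially, so VB is at right angles to CB and tangency of A1 to MG means the radius VM is perpendicular to MG, with radius 10.2, so the center V sits 10.2 in from both sides at V = (41.70, -21.50). That places the tangent points at B = (51.90, -21.50) on CB and M = (41.70, -31.70) on MG. Then |KB| = |B − K| = 56.18.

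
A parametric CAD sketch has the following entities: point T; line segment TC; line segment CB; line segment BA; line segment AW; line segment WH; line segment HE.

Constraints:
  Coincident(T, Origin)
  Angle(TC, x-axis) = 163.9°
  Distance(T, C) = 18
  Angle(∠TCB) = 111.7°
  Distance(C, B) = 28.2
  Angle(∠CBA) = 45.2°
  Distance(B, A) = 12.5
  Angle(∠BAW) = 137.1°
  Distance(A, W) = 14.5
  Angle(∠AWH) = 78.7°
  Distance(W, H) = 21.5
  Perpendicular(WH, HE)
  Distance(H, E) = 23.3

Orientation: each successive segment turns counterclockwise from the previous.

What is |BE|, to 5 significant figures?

8.7022

∠AWH = 78.7° gives WH at 151.20° from the x-axis; with |WH| = 21.5, H = (-31.672, 5.6817). The perpendicularity gives HE at right angles to WH, so HE runs at -118.80°; with |HE| = 23.3, E = (-42.897, -14.736). Then |BE| = |E − B| = 8.7022.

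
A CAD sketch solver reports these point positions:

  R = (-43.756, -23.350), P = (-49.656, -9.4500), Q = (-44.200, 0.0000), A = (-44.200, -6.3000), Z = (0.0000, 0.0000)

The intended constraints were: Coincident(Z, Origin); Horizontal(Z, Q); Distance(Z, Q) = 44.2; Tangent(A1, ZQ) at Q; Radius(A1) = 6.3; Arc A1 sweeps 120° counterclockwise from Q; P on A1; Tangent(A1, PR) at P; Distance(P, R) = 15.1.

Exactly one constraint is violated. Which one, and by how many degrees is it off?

Tangent(A1, PR) at P — off by 7.00°.

Z = (0.00, 0.00) ✓; Z.y = 0.00, Q.y = 0.00 ✓; |ZQ| = 44.20 ✓; ∠(AQ, QZ) = 90.00° ✓; |AQ| = 6.300 ✓; bearing(A→P) − bearing(A→Q) = 120.0° ✓; |AP| = 6.300 ✓; ∠(AP, PR) = 97.00° ✗; |PR| = 15.10 ✓.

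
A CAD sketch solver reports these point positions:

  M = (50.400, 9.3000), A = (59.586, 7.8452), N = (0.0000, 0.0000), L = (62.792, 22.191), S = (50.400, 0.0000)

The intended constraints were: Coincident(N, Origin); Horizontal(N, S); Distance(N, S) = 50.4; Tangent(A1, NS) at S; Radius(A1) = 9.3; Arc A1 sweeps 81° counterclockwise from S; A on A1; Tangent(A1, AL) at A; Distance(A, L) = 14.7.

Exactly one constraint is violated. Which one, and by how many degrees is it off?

Tangent(A1, AL) at A — off by 3.60°.

N = (0.00, 0.00) ✓; N.y = 0.00, S.y = 0.00 ✓; |NS| = 50.40 ✓; ∠(MS, SN) = 90.00° ✓; |MS| = 9.300 ✓; bearing(M→A) − bearing(M→S) = 81.00° ✓; |MA| = 9.300 ✓; ∠(MA, AL) = 93.60° ✗; |AL| = 14.70 ✓.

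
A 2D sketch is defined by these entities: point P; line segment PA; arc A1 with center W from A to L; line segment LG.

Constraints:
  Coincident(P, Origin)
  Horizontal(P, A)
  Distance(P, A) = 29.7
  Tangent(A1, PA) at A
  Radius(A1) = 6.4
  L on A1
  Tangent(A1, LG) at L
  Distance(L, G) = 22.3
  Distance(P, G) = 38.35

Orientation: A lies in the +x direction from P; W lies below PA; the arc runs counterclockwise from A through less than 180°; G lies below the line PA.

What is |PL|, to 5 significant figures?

24.309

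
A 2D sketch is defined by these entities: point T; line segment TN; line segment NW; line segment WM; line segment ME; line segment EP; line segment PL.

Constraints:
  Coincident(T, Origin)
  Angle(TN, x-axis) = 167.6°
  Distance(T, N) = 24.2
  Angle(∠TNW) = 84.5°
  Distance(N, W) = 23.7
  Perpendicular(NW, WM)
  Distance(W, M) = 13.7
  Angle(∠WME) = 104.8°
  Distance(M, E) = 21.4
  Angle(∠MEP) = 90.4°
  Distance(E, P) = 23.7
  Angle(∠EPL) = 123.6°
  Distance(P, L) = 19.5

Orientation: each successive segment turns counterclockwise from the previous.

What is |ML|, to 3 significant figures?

35.0

T is at the origin; TN runs at 167.6° with length 24.2, so N = (-23.6, 5.20). ∠TNW = 84.5° gives NW at -96.9° from the x-axis; with |NW| = 23.7, W = (-26.5, -18.3). The perpendicularity gives WM at right angles to NW, so WM runs at -6.90°; with |WM| = 13.7, M = (-12.9, -20.0). ∠WME = 104.8° gives ME at 68.3° from the x-axis; with |ME| = 21.4, E = (-4.97, -0.0942). ∠MEP = 90.4° gives EP at 158° from the x-axis; with |EP| = 23.7, P = (-26.9, 8.82). ∠EPL = 123.6° gives PL at -146° from the x-axis; with |PL| = 19.5, L = (-43.0, -2.17). Then |ML| = |L − M| = 35.0.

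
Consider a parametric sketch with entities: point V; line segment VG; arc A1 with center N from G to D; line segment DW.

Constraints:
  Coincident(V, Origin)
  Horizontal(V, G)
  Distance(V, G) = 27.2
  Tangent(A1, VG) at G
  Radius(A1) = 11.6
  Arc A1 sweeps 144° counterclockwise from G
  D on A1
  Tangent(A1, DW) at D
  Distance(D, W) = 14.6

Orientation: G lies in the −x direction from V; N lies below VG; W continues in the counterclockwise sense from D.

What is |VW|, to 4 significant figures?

36.98

V is at the origin; VG is horizontal with |VG| = 27.2 and G on the −x side, so G = (-27.20, 0.000). Tangency of A1 to VG means the radius NG is perpendicular to VG, so N = G + (0, -11.6) = (-27.20, -11.60). On A1, G sits at bearing 90° from N; a 144° counterclockwise sweep puts D at bearing 234°, so D = N + 11.6·(cos 234°, sin 234°) = (-34.02, -20.98). Tangency of A1 to DW means the radius ND is perpendicular to DW, so DW runs along (−sin 234°, cos 234°); with |DW| = 14.6, W = (-22.21, -29.57). Then |VW| = |W − V| = 36.98.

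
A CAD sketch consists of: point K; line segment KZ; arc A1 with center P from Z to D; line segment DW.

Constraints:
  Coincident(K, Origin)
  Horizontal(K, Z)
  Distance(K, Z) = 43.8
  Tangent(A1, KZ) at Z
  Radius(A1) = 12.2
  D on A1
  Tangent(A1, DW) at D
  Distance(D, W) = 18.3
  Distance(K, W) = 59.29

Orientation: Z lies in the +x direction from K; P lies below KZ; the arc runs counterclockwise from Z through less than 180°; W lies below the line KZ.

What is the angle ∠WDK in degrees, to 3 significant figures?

168°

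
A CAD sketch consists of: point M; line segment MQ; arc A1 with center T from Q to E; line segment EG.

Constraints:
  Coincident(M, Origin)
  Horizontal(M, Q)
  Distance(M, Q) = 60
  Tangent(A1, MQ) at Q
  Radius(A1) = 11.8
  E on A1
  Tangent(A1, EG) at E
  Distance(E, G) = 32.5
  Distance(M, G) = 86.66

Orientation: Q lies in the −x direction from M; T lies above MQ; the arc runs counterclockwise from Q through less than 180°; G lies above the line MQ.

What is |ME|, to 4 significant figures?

55.70

M is at the origin; M and Q share the same y with |MQ| = 60.0 and Q on the −x side, so Q = (-60.00, 0.000). The tangent condition forces TQ to be normal to MQ, so T = Q + (0, 11.8) = (-60.00, 11.80). Since TE ⟂ EG (tangency), |TG| = √(11.8² + 32.5²) = 34.58 regardless of where E sits on A1. So G lies on both circle(M, 86.66) and circle(T, 34.58); the above-MQ intersection is G = (-75.37, 42.77). E is the foot of the tangent from G: E = (-51.85, 20.34).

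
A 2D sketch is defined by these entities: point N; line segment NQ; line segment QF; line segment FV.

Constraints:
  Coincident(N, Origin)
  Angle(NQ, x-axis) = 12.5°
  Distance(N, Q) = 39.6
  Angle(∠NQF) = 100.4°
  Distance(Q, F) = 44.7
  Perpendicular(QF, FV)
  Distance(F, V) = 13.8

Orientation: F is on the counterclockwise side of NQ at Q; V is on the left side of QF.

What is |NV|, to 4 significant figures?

57.63

N is at the origin; NQ runs at 12.5° with length 39.6, so Q = 39.6·(cos 12.5°, sin 12.5°) = (38.66, 8.571). ∠NQF = 100.4°, so QF runs at 12.5° + (180° − 100.4°) = 92.10° from the x-axis; with |QF| = 44.7, F = Q + 44.7·(cos 92.10°, sin 92.10°) = (37.02, 53.24). The perpendicularity gives FV at right angles to QF; with |FV| = 13.8 on the left of QF, V = F + 13.8·(-0.9993, -0.03664) = (23.23, 52.74). Then |NV| = |V − N| = 57.63.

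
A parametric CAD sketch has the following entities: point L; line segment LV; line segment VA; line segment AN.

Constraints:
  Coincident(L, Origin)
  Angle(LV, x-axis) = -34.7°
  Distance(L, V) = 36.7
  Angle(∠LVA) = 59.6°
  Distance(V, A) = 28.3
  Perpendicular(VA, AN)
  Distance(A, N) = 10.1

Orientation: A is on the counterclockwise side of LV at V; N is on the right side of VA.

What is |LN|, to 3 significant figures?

42.9

∠LVA = 59.6°, so VA runs at -34.7° + (180° − 59.6°) = 85.7° from the x-axis; with |VA| = 28.3, A = V + 28.3·(cos 85.7°, sin 85.7°) = (32.3, 7.33). VA ⟂ AN; with |AN| = 10.1 on the right of VA, N = A + 10.1·(0.997, -0.0750) = (42.4, 6.57). Then |LN| = |N − L| = 42.9.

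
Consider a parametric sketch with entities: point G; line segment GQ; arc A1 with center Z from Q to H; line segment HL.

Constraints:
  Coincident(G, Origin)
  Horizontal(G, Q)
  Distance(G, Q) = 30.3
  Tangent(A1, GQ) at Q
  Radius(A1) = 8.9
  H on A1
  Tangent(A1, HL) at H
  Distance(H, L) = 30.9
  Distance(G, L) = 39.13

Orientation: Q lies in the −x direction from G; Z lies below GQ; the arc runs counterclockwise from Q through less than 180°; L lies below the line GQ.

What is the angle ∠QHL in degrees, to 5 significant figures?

111.65°

G is at the origin; GQ is horizontal with |GQ| = 30.3 and Q on the −x side, so Q = (-30.300, 0.0000). The tangent condition forces ZQ to be normal to GQ, so Z = Q + (0, -8.9) = (-30.300, -8.9000). Since ZH ⟂ HL (tangency), |ZL| = √(8.9² + 30.9²) = 32.156 regardless of where H sits on A1. So L lies on both circle(G, 39.13) and circle(Z, 32.156); the below-GQ intersection is L = (-13.919, -36.571). H is the foot of the tangent from L: H = (-36.405, -15.376).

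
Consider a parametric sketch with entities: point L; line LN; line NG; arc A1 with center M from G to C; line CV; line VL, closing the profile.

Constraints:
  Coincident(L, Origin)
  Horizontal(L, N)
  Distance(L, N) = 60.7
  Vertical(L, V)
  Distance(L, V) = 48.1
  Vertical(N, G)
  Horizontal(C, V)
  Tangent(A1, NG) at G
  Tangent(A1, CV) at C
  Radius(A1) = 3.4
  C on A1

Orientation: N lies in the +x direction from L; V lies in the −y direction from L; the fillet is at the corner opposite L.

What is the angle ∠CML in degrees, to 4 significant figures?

128.0°

L is at the origin; LN is horizontal with |LN| = 60.7 and N on the +x side, so N = (60.70, 0.000). L and V share the same x with |LV| = 48.1 and V on the −y side, so V = (0.000, -48.10). The virtual corner opposite L is at (60.70, -48.10). The tangent condition forces MG to be normal to NG and since A1 is tangent to CV there, MC ⟂ CV, with radius 3.4, so the center M sits 3.4 in from both sides at M = (57.30, -44.70). That places the tangent points at G = (60.70, -44.70) on NG and C = (57.30, -48.10) on CV. Then cos ∠CML = MC·ML / (|MC||ML|), giving 128.0°.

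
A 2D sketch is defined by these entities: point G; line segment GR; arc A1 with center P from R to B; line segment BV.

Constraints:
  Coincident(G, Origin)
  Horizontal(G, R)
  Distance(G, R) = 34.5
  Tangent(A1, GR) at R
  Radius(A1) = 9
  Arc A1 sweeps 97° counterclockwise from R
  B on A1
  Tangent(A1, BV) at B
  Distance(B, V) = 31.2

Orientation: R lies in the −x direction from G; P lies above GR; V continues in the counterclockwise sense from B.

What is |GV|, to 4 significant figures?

50.49

On A1, R sits at bearing -90° from P; a 97° counterclockwise sweep puts B at bearing 7°, so B = P + 9.0·(cos 7°, sin 7°) = (-25.57, 10.10). Since A1 is tangent to BV there, PB ⟂ BV, so BV runs along (−sin 7°, cos 7°); with |BV| = 31.2, V = (-29.37, 41.06). Then |GV| = |V − G| = 50.49.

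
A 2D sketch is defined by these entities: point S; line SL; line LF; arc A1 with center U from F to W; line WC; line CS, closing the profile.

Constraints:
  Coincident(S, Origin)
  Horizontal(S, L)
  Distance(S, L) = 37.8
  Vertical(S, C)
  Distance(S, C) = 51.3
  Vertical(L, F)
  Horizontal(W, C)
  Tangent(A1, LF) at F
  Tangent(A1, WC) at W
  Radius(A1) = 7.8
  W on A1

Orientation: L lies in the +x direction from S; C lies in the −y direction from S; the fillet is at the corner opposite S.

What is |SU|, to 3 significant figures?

52.8

S is at the origin; SL is horizontal with |SL| = 37.8 and L on the +x side, so L = (37.8, 0.00). SC is vertical with |SC| = 51.3 and C on the −y side, so C = (0.00, -51.3). The virtual corner opposite S is at (37.8, -51.3). Tangency of A1 to LF means the radius UF is perpendicular to LF and the tangent condition forces UW to be normal to WC, with radius 7.8, so the center U sits 7.8 in from both sides at U = (30.0, -43.5). Then |SU| = |U − S| = 52.8.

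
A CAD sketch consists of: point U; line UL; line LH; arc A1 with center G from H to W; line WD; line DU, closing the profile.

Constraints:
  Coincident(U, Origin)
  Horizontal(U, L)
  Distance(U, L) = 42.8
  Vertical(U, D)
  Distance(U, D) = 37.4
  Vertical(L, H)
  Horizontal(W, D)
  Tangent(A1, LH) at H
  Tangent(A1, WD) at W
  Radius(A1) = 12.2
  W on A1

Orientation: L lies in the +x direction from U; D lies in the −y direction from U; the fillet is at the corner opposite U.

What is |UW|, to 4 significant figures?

48.32

U is at the origin; UL is horizontal with |UL| = 42.8 and L on the +x side, so L = (42.80, 0.000). U and D share the same x with |UD| = 37.4 and D on the −y side, so D = (0.000, -37.40). The virtual corner opposite U is at (42.80, -37.40). The tangent condition forces GH to be normal to LH and tangency of A1 to WD means the radius GW is perpendicular to WD, with radius 12.2, so the center G sits 12.2 in from both sides at G = (30.60, -25.20). That places the tangent points at H = (42.80, -25.20) on LH and W = (30.60, -37.40) on WD. Then |UW| = |W − U| = 48.32.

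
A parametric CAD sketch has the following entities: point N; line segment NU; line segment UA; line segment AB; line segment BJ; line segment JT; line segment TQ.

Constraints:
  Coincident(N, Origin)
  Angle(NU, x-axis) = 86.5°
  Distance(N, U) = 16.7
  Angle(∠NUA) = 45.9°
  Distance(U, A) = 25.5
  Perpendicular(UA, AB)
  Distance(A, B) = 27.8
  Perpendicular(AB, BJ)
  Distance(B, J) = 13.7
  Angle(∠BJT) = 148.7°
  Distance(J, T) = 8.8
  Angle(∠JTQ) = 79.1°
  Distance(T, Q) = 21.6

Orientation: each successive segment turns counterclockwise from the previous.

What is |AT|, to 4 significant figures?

31.46

N is at the origin; NU runs at 86.5° with length 16.7, so U = (1.020, 16.67). ∠NUA = 45.9° gives UA at -139.4° from the x-axis; with |UA| = 25.5, A = (-18.34, 0.07411). The perpendicularity gives AB at right angles to UA, so AB runs at -49.40°; with |AB| = 27.8, B = (-0.2504, -21.03). AB ⟂ BJ, so BJ runs at 40.60°; with |BJ| = 13.7, J = (10.15, -12.12). ∠BJT = 148.7° gives JT at 71.90° from the x-axis; with |JT| = 8.8, T = (12.89, -3.753). Then |AT| = |T − A| = 31.46.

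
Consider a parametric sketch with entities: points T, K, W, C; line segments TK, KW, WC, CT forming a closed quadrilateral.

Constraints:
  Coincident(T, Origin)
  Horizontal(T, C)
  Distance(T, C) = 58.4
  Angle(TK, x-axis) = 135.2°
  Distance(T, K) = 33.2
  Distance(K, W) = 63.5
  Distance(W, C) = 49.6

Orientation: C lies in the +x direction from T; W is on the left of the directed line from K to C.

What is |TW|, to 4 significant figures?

57.41

T is at the origin; T and C share the same y with |TC| = 58.4 and C in +x, so C = (58.4, 0). TK runs at 135.2° with |TK| = 33.2, so K = (-23.56, 23.39). W is determined by |KW| = 63.5 and |WC| = 49.6 together: it lies at the intersection of circle(K, 63.5) and circle(C, 49.6). With |KC| = 85.23, the foot of the radical line on KC is 51.84 from K and the perpendicular offset is √(63.5² − 51.84²) = 36.68. Taking the left-of-KC solution: W = (36.36, 44.43).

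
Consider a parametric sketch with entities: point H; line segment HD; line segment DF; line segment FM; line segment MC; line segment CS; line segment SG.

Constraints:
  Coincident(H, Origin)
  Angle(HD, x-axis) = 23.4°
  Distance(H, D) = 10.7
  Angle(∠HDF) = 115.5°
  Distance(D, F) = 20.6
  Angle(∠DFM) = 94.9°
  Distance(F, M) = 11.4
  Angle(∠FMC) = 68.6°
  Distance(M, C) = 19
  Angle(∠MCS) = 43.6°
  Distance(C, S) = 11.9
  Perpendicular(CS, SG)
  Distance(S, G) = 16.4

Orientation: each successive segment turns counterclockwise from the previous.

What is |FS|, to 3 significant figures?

6.67

H is at the origin; HD runs at 23.4° with length 10.7, so D = (9.82, 4.25). ∠HDF = 115.5° gives DF at 87.9° from the x-axis; with |DF| = 20.6, F = (10.6, 24.8). ∠DFM = 94.9° gives FM at 173° from the x-axis; with |FM| = 11.4, M = (-0.740, 26.2). ∠FMC = 68.6° gives MC at -75.6° from the x-axis; with |MC| = 19.0, C = (3.98, 7.82). ∠MCS = 43.6° gives CS at 60.8° from the x-axis; with |CS| = 11.9, S = (9.79, 18.2). Then |FS| = |S − F| = 6.67.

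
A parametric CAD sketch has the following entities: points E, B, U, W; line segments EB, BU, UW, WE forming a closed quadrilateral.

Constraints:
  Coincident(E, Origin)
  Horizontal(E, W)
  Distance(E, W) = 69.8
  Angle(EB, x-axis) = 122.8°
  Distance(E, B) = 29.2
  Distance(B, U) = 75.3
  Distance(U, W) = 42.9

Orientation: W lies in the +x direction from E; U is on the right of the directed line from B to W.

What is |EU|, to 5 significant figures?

47.213

E is at the origin; EW is horizontal with |EW| = 69.8 and W in +x, so W = (69.8, 0). EB runs at 122.8° with |EB| = 29.2, so B = (-15.818, 24.545). U is determined by |BU| = 75.3 and |UW| = 42.9 together: it lies at the intersection of circle(B, 75.3) and circle(W, 42.9). With |BW| = 89.067, the foot of the radical line on BW is 66.032 from B and the perpendicular offset is √(75.3² − 66.032²) = 36.192. Taking the right-of-BW solution: U = (37.684, -28.443).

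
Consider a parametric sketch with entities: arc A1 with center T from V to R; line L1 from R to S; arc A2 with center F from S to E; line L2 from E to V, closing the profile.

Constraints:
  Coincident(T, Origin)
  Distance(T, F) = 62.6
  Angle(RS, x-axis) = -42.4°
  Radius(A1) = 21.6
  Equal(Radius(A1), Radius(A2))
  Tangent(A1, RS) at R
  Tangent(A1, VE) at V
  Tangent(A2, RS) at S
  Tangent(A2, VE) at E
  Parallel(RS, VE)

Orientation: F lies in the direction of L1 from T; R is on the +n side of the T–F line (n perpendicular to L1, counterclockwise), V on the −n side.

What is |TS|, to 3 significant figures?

66.2

The slot axis is L1's direction at -42.4°, so u = (cos -42.4°, sin -42.4°) = (0.738, -0.674) and n = (−sin -42.4°, cos -42.4°) = (0.674, 0.738). T is at the origin and F lies 62.6 along u from T, so F = 62.6·u = (46.2, -42.2). Tangency of A1 to both parallel lines with radius 21.6 puts R and V at T ± 21.6·n: R = (14.6, 16.0), V = (-14.6, -16.0). Equal radii place S and E the same way about F: S = F + 21.6·n = (60.8, -26.3), E = F − 21.6·n = (31.7, -58.2). Then |TS| = |S − T| = 66.2.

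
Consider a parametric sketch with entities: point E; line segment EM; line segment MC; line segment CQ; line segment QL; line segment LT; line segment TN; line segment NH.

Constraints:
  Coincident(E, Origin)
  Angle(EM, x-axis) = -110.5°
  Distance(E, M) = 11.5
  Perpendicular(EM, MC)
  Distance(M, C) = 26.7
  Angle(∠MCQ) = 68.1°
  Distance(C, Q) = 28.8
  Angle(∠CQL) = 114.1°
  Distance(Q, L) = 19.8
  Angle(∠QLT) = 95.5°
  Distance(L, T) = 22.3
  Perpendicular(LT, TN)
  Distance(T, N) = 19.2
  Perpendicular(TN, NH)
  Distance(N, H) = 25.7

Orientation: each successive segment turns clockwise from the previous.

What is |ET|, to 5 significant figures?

9.1580

E is at the origin; EM runs at -110.5° with length 11.5, so M = (-4.0274, -10.772). EM is perpendicular to MC, so MC runs at 159.50°; with |MC| = 26.7, C = (-29.037, -1.4212). ∠MCQ = 68.1° gives CQ at 47.600° from the x-axis; with |CQ| = 28.8, Q = (-9.6166, 19.846). ∠CQL = 114.1° gives QL at -18.300° from the x-axis; with |QL| = 19.8, L = (9.1820, 13.629). ∠QLT = 95.5° gives LT at -102.80° from the x-axis; with |LT| = 22.3, T = (4.2415, -8.1166). Then |ET| = |T − E| = 9.1580.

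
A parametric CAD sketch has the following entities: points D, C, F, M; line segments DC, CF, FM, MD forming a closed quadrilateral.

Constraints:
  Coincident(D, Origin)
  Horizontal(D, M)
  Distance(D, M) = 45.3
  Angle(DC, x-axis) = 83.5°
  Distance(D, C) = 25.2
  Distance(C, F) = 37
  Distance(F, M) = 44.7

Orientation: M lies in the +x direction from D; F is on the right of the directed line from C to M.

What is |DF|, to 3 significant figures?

12.2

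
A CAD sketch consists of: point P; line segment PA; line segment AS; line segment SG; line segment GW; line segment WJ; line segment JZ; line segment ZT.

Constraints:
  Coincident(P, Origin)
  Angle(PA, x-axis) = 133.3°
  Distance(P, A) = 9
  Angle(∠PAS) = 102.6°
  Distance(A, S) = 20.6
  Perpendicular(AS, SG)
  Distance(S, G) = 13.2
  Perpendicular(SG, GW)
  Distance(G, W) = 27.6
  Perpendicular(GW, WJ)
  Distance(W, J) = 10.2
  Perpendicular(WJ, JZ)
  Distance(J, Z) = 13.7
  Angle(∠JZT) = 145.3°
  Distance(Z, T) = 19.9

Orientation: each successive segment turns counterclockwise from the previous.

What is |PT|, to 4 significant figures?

25.63

The perpendicularity gives JZ at right angles to WJ, so JZ runs at -149.3°; with |JZ| = 13.7, Z = (-10.40, 0.5498). ∠JZT = 145.3° gives ZT at -114.6° from the x-axis; with |ZT| = 19.9, T = (-18.69, -17.54). Then |PT| = |T − P| = 25.63.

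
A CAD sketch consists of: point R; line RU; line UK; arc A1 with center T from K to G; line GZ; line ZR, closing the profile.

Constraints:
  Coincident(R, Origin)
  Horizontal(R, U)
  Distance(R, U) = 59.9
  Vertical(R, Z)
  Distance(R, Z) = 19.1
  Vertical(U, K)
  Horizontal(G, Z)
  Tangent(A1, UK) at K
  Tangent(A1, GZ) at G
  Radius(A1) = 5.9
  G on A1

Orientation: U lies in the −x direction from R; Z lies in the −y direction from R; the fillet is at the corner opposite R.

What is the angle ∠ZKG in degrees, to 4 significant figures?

39.37°

The virtual corner opposite R is at (-59.90, -19.10). Since A1 is tangent to UK there, TK ⟂ UK and the tangent condition forces TG to be normal to GZ, with radius 5.9, so the center T sits 5.9 in from both sides at T = (-54.00, -13.20). That places the tangent points at K = (-59.90, -13.20) on UK and G = (-54.00, -19.10) on GZ. Then cos ∠ZKG = KZ·KG / (|KZ||KG|), giving 39.37°.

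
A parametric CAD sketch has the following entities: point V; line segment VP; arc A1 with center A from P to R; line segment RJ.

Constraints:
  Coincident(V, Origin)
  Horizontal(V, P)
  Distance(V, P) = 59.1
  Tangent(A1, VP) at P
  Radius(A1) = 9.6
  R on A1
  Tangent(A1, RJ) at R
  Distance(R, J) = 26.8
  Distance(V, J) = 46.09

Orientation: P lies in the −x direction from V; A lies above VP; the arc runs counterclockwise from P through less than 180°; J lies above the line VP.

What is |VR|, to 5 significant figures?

51.105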